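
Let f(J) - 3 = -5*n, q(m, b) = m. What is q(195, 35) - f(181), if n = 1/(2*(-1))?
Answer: 379/2 ≈ 189.50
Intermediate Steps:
n = -1/2 (n = 1/(-2) = -1/2 ≈ -0.50000)
f(J) = 11/2 (f(J) = 3 - 5*(-1/2) = 3 + 5/2 = 11/2)
q(195, 35) - f(181) = 195 - 1*11/2 = 195 - 11/2 = 379/2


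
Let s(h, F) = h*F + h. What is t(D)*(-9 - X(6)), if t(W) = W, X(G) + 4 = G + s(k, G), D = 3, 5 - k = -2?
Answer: -180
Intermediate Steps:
k = 7 (k = 5 - 1*(-2) = 5 + 2 = 7)
s(h, F) = h + F*h (s(h, F) = F*h + h = h + F*h)
X(G) = 3 + 8*G (X(G) = -4 + (G + 7*(1 + G)) = -4 + (G + (7 + 7*G)) = -4 + (7 + 8*G) = 3 + 8*G)
t(D)*(-9 - X(6)) = 3*(-9 - (3 + 8*6)) = 3*(-9 - (3 + 48)) = 3*(-9 - 1*51) = 3*(-9 - 51) = 3*(-60) = -180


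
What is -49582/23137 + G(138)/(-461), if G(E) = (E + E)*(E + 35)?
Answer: -1127602778/10666157 ≈ -105.72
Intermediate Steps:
G(E) = 2*E*(35 + E) (G(E) = (2*E)*(35 + E) = 2*E*(35 + E))
-49582/23137 + G(138)/(-461) = -49582/23137 + (2*138*(35 + 138))/(-461) = -49582*1/23137 + (2*138*173)*(-1/461) = -49582/23137 + 47748*(-1/461) = -49582/23137 - 47748/461 = -1127602778/10666157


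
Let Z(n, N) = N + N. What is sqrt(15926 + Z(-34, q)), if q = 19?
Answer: 2*sqrt(3991) ≈ 126.35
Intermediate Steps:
Z(n, N) = 2*N
sqrt(15926 + Z(-34, q)) = sqrt(15926 + 2*19) = sqrt(15926 + 38) = sqrt(15964) = 2*sqrt(3991)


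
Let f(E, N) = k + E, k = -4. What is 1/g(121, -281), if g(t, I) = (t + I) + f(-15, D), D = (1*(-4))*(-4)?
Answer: -1/179 ≈ -0.0055866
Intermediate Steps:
D = 16 (D = -4*(-4) = 16)
f(E, N) = -4 + E
g(t, I) = -19 + I + t (g(t, I) = (t + I) + (-4 - 15) = (I + t) - 19 = -19 + I + t)
1/g(121, -281) = 1/(-19 - 281 + 121) = 1/(-179) = -1/179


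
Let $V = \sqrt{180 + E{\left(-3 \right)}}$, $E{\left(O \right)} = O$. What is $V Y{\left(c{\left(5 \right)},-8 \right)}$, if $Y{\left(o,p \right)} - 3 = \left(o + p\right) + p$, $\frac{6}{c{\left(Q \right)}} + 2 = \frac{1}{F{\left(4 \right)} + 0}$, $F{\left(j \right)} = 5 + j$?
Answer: $- \frac{275 \sqrt{177}}{17} \approx -215.21$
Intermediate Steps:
$c{\left(Q \right)} = - \frac{54}{17}$ ($c{\left(Q \right)} = \frac{6}{-2 + \frac{1}{\left(5 + 4\right) + 0}} = \frac{6}{-2 + \frac{1}{9 + 0}} = \frac{6}{-2 + \frac{1}{9}} = \frac{6}{- \frac{17}{9}} = 6 \left(- \frac{9}{17}\right) = - \frac{54}{17}$)
$Y{\left(o,p \right)} = 3 + o + 2 p$ ($Y{\left(o,p \right)} = 3 + \left(\left(o + p\right) + p\right) = 3 + \left(o + 2 p\right) = 3 + o + 2 p$)
$V = \sqrt{177}$ ($V = \sqrt{180 - 3} = \sqrt{177} \approx 13.304$)
$V Y{\left(c{\left(5 \right)},-8 \right)} = \sqrt{177} \left(3 - \frac{54}{17} + 2 \left(-8\right)\right) = \sqrt{177} \left(3 - \frac{54}{17} - 16\right) = \sqrt{177} \left(- \frac{275}{17}\right) = - \frac{275 \sqrt{177}}{17}$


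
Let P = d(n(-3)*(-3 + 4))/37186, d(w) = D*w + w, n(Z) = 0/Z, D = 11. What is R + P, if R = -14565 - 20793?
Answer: -35358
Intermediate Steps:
n(Z) = 0
d(w) = 12*w (d(w) = 11*w + w = 12*w)
R = -35358
P = 0 (P = (12*(0*(-3 + 4)))/37186 = (12*(0*1))*(1/37186) = (12*0)*(1/37186) = 0*(1/37186) = 0)
R + P = -35358 + 0 = -35358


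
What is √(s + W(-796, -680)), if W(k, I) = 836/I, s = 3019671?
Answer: √87268456370/170 ≈ 1737.7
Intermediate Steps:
√(s + W(-796, -680)) = √(3019671 + 836/(-680)) = √(3019671 + 836*(-1/680)) = √(3019671 - 209/170) = √(513343861/170) = √87268456370/170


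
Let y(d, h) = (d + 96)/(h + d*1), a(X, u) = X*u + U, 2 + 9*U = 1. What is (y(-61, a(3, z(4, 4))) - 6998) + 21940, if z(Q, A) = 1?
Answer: 7814351/523 ≈ 14941.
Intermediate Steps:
U = -1/9 (U = -2/9 + (1/9)*1 = -2/9 + 1/9 = -1/9 ≈ -0.11111)
a(X, u) = -1/9 + X*u (a(X, u) = X*u - 1/9 = -1/9 + X*u)
y(d, h) = (96 + d)/(d + h) (y(d, h) = (96 + d)/(h + d) = (96 + d)/(d + h))
(y(-61, a(3, z(4, 4))) - 6998) + 21940 = ((96 - 61)/(-61 + (-1/9 + 3*1)) - 6998) + 21940 = (35/(-61 + (-1/9 + 3)) - 6998) + 21940 = (35/(-61 + 26/9) - 6998) + 21940 = (35/(-523/9) - 6998) + 21940 = (-9/523*35 - 6998) + 21940 = (-315/523 - 6998) + 21940 = -3660269/523 + 21940 = 7814351/523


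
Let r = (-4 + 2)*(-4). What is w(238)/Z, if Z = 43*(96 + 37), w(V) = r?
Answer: 8/5719 ≈ 0.0013988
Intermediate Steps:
r = 8 (r = -2*(-4) = 8)
w(V) = 8
Z = 5719 (Z = 43*133 = 5719)
w(238)/Z = 8/5719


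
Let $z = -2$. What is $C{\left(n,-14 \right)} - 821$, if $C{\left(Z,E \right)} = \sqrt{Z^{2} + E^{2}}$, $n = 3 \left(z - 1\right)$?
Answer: $-821 + \sqrt{277} \approx -804.36$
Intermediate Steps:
$n = -9$ ($n = 3 \left(-2 - 1\right) = 3 \left(-3\right) = -9$)
$C{\left(Z,E \right)} = \sqrt{E^{2} + Z^{2}}$
$C{\left(n,-14 \right)} - 821 = \sqrt{\left(-14\right)^{2} + \left(-9\right)^{2}} - 821 = \sqrt{196 + 81} - 821 = \sqrt{277} - 821 = -821 + \sqrt{277}$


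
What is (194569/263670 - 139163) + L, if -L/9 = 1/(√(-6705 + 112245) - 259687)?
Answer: -2474468545089096622379/17781175074554430 + 18*√26385/67437232429 ≈ -1.3916e+5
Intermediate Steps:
L = -9/(-259687 + 2*√26385) (L = -9/(√(-6705 + 112245) - 259687) = -9/(√105540 - 259687) = -9/(2*√26385 - 259687) = -9/(-259687 + 2*√26385) ≈ 3.4700e-5)
(194569/263670 - 139163) + L = (194569/263670 - 139163) + (2337183/67437232429 + 18*√26385/67437232429) = -36692913641/263670 + (2337183/67437232429 + 18*√26385/67437232429) = -2474468545089096622379/17781175074554430 + 18*√26385/67437232429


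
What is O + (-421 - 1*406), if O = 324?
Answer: -503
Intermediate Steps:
O + (-421 - 1*406) = 324 + (-421 - 1*406) = 324 + (-421 - 406) = 324 - 827 = -503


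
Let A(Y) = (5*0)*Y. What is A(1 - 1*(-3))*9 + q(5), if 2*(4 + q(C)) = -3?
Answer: -11/2 ≈ -5.5000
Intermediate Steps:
q(C) = -11/2 (q(C) = -4 + (½)*(-3) = -4 - 3/2 = -11/2)
A(Y) = 0 (A(Y) = 0*Y = 0)
A(1 - 1*(-3))*9 + q(5) = 0*9 - 11/2 = 0 - 11/2 = -11/2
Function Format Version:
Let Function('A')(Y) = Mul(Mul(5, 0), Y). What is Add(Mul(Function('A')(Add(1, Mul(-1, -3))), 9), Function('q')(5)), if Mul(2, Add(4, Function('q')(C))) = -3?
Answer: Rational(-11, 2) ≈ -5.5000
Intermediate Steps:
Function('q')(C) = Rational(-11, 2) (Function('q')(C) = Add(-4, Mul(Rational(1, 2), -3)) = Add(-4, Rational(-3, 2)) = Rational(-11, 2))
Function('A')(Y) = 0 (Function('A')(Y) = Mul(0, Y) = 0)
Add(Mul(Function('A')(Add(1, Mul(-1, -3))), 9), Function('q')(5)) = Add(Mul(0, 9), Rational(-11, 2)) = Add(0, Rational(-11, 2)) = Rational(-11, 2)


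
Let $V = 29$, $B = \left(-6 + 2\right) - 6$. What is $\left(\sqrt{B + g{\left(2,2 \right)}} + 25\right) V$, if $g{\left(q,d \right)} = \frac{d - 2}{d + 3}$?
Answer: $725 + 29 i \sqrt{10} \approx 725.0 + 91.706 i$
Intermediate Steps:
$g{\left(q,d \right)} = \frac{-2 + d}{3 + d}$
$B = -10$ ($B = -4 - 6 = -10$)
$\left(\sqrt{B + g{\left(2,2 \right)}} + 25\right) V = \left(\sqrt{-10 + \frac{-2 + 2}{3 + 2}} + 25\right) 29 = \left(\sqrt{-10 + \frac{1}{5} \cdot 0} + 25\right) 29 = \left(\sqrt{-10 + 0} + 25\right) 29 = \left(\sqrt{-10} + 25\right) 29 = \left(i \sqrt{10} + 25\right) 29 = \left(25 + i \sqrt{10}\right) 29 = 725 + 29 i \sqrt{10}$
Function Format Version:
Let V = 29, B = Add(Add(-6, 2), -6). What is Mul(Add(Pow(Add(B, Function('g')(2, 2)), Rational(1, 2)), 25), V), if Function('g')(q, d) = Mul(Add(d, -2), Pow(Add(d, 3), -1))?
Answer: Add(725, Mul(29, I, Pow(10, Rational(1, 2)))) ≈ Add(725.00, Mul(91.706, I))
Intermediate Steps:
Function('g')(q, d) = Mul(Pow(Add(3, d), -1), Add(-2, d)) (Function('g')(q, d) = Mul(Add(-2, d), Pow(Add(3, d), -1)) = Mul(Pow(Add(3, d), -1), Add(-2, d)))
B = -10 (B = Add(-4, -6) = -10)
Mul(Add(Pow(Add(B, Function('g')(2, 2)), Rational(1, 2)), 25), V) = Mul(Add(Pow(Add(-10, Mul(Pow(Add(3, 2), -1), Add(-2, 2))), Rational(1, 2)), 25), 29) = Mul(Add(Pow(Add(-10, Mul(Pow(5, -1), 0)), Rational(1, 2)), 25), 29) = Mul(Add(Pow(Add(-10, Mul(Rational(1, 5), 0)), Rational(1, 2)), 25), 29) = Mul(Add(Pow(Add(-10, 0), Rational(1, 2)), 25), 29) = Mul(Add(Pow(-10, Rational(1, 2)), 25), 29) = Mul(Add(Mul(I, Pow(10, Rational(1, 2))), 25), 29) = Mul(Add(25, Mul(I, Pow(10, Rational(1, 2)))), 29) = Add(725, Mul(29, I, Pow(10, Rational(1, 2))))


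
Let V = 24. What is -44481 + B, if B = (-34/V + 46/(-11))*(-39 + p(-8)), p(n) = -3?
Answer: -973409/22 ≈ -44246.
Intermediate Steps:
B = 5173/22 (B = (-34/24 + 46/(-11))*(-39 - 3) = (-34*1/24 + 46*(-1/11))*(-42) = (-17/12 - 46/11)*(-42) = -739/132*(-42) = 5173/22 ≈ 235.14)
-44481 + B = -44481 + 5173/22 = -973409/22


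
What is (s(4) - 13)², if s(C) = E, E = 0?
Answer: 169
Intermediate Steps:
s(C) = 0
(s(4) - 13)² = (0 - 13)² = (-13)² = 169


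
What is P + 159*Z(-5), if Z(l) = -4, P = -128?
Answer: -764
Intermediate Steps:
P + 159*Z(-5) = -128 + 159*(-4) = -128 - 636 = -764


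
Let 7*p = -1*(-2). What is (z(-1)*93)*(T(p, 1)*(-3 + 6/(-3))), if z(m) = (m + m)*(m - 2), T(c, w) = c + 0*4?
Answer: -5580/7 ≈ -797.14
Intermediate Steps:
p = 2/7 (p = (-1*(-2))/7 = (1/7)*2 = 2/7 ≈ 0.28571)
T(c, w) = c (T(c, w) = c + 0 = c)
z(m) = 2*m*(-2 + m) (z(m) = (2*m)*(-2 + m) = 2*m*(-2 + m))
(z(-1)*93)*(T(p, 1)*(-3 + 6/(-3))) = ((2*(-1)*(-2 - 1))*93)*(2*(-3 + 6/(-3))/7) = ((2*(-1)*(-3))*93)*(2*(-3 + 6*(-1/3))/7) = (6*93)*(2*(-3 - 2)/7) = 558*((2/7)*(-5)) = 558*(-10/7) = -5580/7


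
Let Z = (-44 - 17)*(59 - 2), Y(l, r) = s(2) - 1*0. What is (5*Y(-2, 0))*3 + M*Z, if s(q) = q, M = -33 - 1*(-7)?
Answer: 90432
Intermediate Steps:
M = -26 (M = -33 + 7 = -26)
Y(l, r) = 2 (Y(l, r) = 2 - 1*0 = 2 + 0 = 2)
Z = -3477 (Z = -61*57 = -3477)
(5*Y(-2, 0))*3 + M*Z = (5*2)*3 - 26*(-3477) = 10*3 + 90402 = 30 + 90402 = 90432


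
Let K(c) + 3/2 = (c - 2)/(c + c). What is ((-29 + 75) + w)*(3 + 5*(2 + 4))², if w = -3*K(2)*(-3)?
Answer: 70785/2 ≈ 35393.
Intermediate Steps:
K(c) = -3/2 + (-2 + c)/(2*c) (K(c) = -3/2 + (c - 2)/(c + c) = -3/2 + (-2 + c)/((2*c)) = -3/2 + (-2 + c)*(1/(2*c)) = -3/2 + (-2 + c)/(2*c))
w = -27/2 (w = -3*(-1 - 1*2)/2*(-3) = -3*(-1 - 2)/2*(-3) = -3*(-3)/2*(-3) = -3*(-3/2)*(-3) = (9/2)*(-3) = -27/2 ≈ -13.500)
((-29 + 75) + w)*(3 + 5*(2 + 4))² = ((-29 + 75) - 27/2)*(3 + 5*(2 + 4))² = (46 - 27/2)*(3 + 5*6)² = 65*(3 + 30)²/2 = (65/2)*33² = (65/2)*1089 = 70785/2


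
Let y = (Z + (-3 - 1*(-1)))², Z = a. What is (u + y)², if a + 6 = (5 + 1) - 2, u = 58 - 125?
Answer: 2601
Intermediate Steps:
u = -67
a = -2 (a = -6 + ((5 + 1) - 2) = -6 + (6 - 2) = -6 + 4 = -2)
Z = -2
y = 16 (y = (-2 + (-3 - 1*(-1)))² = (-2 + (-3 + 1))² = (-2 - 2)² = (-4)² = 16)
(u + y)² = (-67 + 16)² = (-51)² = 2601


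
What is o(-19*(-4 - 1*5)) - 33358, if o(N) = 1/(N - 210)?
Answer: -1300963/39 ≈ -33358.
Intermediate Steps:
o(N) = 1/(-210 + N)
o(-19*(-4 - 1*5)) - 33358 = 1/(-210 - 19*(-4 - 1*5)) - 33358 = 1/(-210 - 19*(-4 - 5)) - 33358 = 1/(-210 - 19*(-9)) - 33358 = 1/(-210 + 171) - 33358 = 1/(-39) - 33358 = -1/39 - 33358 = -1300963/39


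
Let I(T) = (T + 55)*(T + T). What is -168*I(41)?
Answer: -1322496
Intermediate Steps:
I(T) = 2*T*(55 + T) (I(T) = (55 + T)*(2*T) = 2*T*(55 + T))
-168*I(41) = -336*41*(55 + 41) = -336*41*96 = -168*7872 = -1322496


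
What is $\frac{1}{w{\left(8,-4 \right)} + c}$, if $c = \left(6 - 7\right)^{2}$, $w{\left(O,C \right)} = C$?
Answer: $- \frac{1}{3} \approx -0.33333$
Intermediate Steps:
$c = 1$ ($c = \left(-1\right)^{2} = 1$)
$\frac{1}{w{\left(8,-4 \right)} + c} = \frac{1}{-4 + 1} = \frac{1}{-3} = - \frac{1}{3}$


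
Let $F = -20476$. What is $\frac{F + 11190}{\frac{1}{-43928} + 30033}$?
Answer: $- \frac{407915408}{1319289623} \approx -0.30919$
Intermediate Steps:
$\frac{F + 11190}{\frac{1}{-43928} + 30033} = \frac{-20476 + 11190}{\frac{1}{-43928} + 30033} = - \frac{9286}{- \frac{1}{43928} + 30033} = - \frac{9286}{\frac{1319289623}{43928}} = \left(-9286\right) \frac{43928}{1319289623} = - \frac{407915408}{1319289623}$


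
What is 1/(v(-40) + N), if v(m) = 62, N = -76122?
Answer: -1/76060 ≈ -1.3148e-5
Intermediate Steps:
1/(v(-40) + N) = 1/(62 - 76122) = 1/(-76060) = -1/76060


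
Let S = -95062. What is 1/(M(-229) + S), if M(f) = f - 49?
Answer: -1/95340 ≈ -1.0489e-5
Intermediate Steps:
M(f) = -49 + f
1/(M(-229) + S) = 1/((-49 - 229) - 95062) = 1/(-278 - 95062) = 1/(-95340) = -1/95340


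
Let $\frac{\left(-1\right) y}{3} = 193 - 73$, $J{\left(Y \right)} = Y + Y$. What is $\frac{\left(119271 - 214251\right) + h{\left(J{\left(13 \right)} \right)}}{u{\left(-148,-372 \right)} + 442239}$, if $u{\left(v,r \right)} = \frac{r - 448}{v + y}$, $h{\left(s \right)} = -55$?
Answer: $- \frac{12069445}{56164558} \approx -0.21489$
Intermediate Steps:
$J{\left(Y \right)} = 2 Y$
$y = -360$ ($y = - 3 \left(193 - 73\right) = \left(-3\right) 120 = -360$)
$u{\left(v,r \right)} = \frac{-448 + r}{-360 + v}$ ($u{\left(v,r \right)} = \frac{r - 448}{v - 360} = \frac{-448 + r}{-360 + v}$)
$\frac{\left(119271 - 214251\right) + h{\left(J{\left(13 \right)} \right)}}{u{\left(-148,-372 \right)} + 442239} = \frac{\left(119271 - 214251\right) - 55}{\frac{-448 - 372}{-360 - 148} + 442239} = \frac{\left(119271 - 214251\right) - 55}{\frac{1}{-508} \left(-820\right) + 442239} = \frac{-94980 - 55}{\left(- \frac{1}{508}\right) \left(-820\right) + 442239} = - \frac{95035}{\frac{205}{127} + 442239} = - \frac{95035}{\frac{56164558}{127}} = \left(-95035\right) \frac{127}{56164558} = - \frac{12069445}{56164558}$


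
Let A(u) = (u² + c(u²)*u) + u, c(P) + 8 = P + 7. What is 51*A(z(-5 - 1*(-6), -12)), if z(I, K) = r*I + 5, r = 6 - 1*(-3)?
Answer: 149940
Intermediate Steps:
r = 9 (r = 6 + 3 = 9)
z(I, K) = 5 + 9*I (z(I, K) = 9*I + 5 = 5 + 9*I)
c(P) = -1 + P (c(P) = -8 + (P + 7) = -8 + (7 + P) = -1 + P)
A(u) = u + u² + u*(-1 + u²) (A(u) = (u² + (-1 + u²)*u) + u = (u² + u*(-1 + u²)) + u = u + u² + u*(-1 + u²))
51*A(z(-5 - 1*(-6), -12)) = 51*((5 + 9*(-5 - 1*(-6)))²*(1 + (5 + 9*(-5 - 1*(-6))))) = 51*((5 + 9*(-5 + 6))²*(1 + (5 + 9*(-5 + 6)))) = 51*((5 + 9*1)²*(1 + (5 + 9*1))) = 51*((5 + 9)²*(1 + (5 + 9))) = 51*(14²*(1 + 14)) = 51*(196*15) = 51*2940 = 149940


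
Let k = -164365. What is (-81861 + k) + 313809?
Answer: 67583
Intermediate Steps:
(-81861 + k) + 313809 = (-81861 - 164365) + 313809 = -246226 + 313809 = 67583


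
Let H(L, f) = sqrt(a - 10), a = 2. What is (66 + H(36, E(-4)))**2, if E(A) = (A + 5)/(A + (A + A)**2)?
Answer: 4348 + 264*I*sqrt(2) ≈ 4348.0 + 373.35*I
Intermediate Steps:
E(A) = (5 + A)/(A + 4*A**2) (E(A) = (5 + A)/(A + (2*A)**2) = (5 + A)/(A + 4*A**2))
H(L, f) = 2*I*sqrt(2) (H(L, f) = sqrt(2 - 10) = sqrt(-8) = 2*I*sqrt(2))
(66 + H(36, E(-4)))**2 = (66 + 2*I*sqrt(2))**2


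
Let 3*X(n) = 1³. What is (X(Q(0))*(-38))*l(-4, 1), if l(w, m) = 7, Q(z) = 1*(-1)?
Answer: -266/3 ≈ -88.667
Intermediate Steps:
Q(z) = -1
X(n) = ⅓ (X(n) = (⅓)*1³ = (⅓)*1 = ⅓)
(X(Q(0))*(-38))*l(-4, 1) = ((⅓)*(-38))*7 = -38/3*7 = -266/3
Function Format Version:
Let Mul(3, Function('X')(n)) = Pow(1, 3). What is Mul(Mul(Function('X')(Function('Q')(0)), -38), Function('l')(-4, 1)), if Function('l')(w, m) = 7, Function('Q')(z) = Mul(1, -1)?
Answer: Rational(-266, 3) ≈ -88.667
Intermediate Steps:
Function('Q')(z) = -1
Function('X')(n) = Rational(1, 3) (Function('X')(n) = Mul(Rational(1, 3), Pow(1, 3)) = Mul(Rational(1, 3), 1) = Rational(1, 3))
Mul(Mul(Function('X')(Function('Q')(0)), -38), Function('l')(-4, 1)) = Mul(Mul(Rational(1, 3), -38), 7) = Mul(Rational(-38, 3), 7) = Rational(-266, 3)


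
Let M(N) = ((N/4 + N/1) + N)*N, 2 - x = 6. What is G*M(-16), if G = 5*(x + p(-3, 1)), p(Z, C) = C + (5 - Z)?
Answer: 14400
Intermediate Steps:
x = -4 (x = 2 - 1*6 = 2 - 6 = -4)
p(Z, C) = 5 + C - Z
M(N) = 9*N**2/4 (M(N) = ((N*(1/4) + N*1) + N)*N = ((N/4 + N) + N)*N = (5*N/4 + N)*N = (9*N/4)*N = 9*N**2/4)
G = 25 (G = 5*(-4 + (5 + 1 - 1*(-3))) = 5*(-4 + (5 + 1 + 3)) = 5*(-4 + 9) = 5*5 = 25)
G*M(-16) = 25*((9/4)*(-16)**2) = 25*((9/4)*256) = 25*576 = 14400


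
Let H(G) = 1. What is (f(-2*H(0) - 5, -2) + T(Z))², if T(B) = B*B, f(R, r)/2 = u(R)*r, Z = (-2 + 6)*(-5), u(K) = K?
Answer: 183184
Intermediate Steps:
Z = -20 (Z = 4*(-5) = -20)
f(R, r) = 2*R*r (f(R, r) = 2*(R*r) = 2*R*r)
T(B) = B²
(f(-2*H(0) - 5, -2) + T(Z))² = (2*(-2*1 - 5)*(-2) + (-20)²)² = (2*(-2 - 5)*(-2) + 400)² = (2*(-7)*(-2) + 400)² = (28 + 400)² = 428² = 183184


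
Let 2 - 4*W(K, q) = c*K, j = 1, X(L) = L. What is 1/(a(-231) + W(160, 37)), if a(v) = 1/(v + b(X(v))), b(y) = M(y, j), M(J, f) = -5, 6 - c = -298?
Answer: -236/2869643 ≈ -8.2240e-5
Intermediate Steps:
c = 304 (c = 6 - 1*(-298) = 6 + 298 = 304)
W(K, q) = 1/2 - 76*K
b(y) = -5
a(v) = 1/(-5 + v) (a(v) = 1/(v - 5) = 1/(-5 + v))
1/(a(-231) + W(160, 37)) = 1/(1/(-5 - 231) + (1/2 - 76*160)) = 1/(1/(-236) + (1/2 - 12160)) = 1/(-1/236 - 24319/2) = 1/(-2869643/236) = -236/2869643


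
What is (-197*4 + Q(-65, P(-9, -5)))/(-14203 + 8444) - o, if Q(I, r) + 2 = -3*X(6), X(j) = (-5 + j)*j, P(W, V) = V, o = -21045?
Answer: 121198963/5759 ≈ 21045.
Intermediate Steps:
X(j) = j*(-5 + j)
Q(I, r) = -20 (Q(I, r) = -2 - 18*(-5 + 6) = -2 - 18 = -20)
(-197*4 + Q(-65, P(-9, -5)))/(-14203 + 8444) - o = (-197*4 - 20)/(-14203 + 8444) - 1*(-21045) = (-788 - 20)/(-5759) + 21045 = -808*(-1/5759) + 21045 = 808/5759 + 21045 = 121198963/5759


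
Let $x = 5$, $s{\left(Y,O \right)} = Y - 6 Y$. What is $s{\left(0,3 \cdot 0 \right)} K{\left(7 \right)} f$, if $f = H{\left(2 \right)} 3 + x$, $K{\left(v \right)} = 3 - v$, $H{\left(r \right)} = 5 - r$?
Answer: $0$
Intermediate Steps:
$s{\left(Y,O \right)} = - 5 Y$
$f = 14$ ($f = \left(5 - 2\right) 3 + 5 = 3 \cdot 3 + 5 = 9 + 5 = 14$)
$s{\left(0,3 \cdot 0 \right)} K{\left(7 \right)} f = \left(-5\right) 0 \left(3 - 7\right) 14 = 0 \left(3 - 7\right) 14 = 0 \left(-4\right) 14 = 0 \cdot 14 = 0$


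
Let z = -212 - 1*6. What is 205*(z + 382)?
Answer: 33620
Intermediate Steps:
z = -218 (z = -212 - 6 = -218)
205*(z + 382) = 205*(-218 + 382) = 205*164 = 33620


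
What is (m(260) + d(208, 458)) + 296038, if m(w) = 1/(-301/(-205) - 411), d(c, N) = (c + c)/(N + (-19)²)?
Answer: 1565777851489/5289102 ≈ 2.9604e+5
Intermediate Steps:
d(c, N) = 2*c/(361 + N) (d(c, N) = (2*c)/(N + 361) = (2*c)/(361 + N) = 2*c/(361 + N))
m(w) = -205/83954 (m(w) = 1/(-301*(-1/205) - 411) = 1/(301/205 - 411) = 1/(-83954/205) = -205/83954)
(m(260) + d(208, 458)) + 296038 = (-205/83954 + 2*208/(361 + 458)) + 296038 = (-205/83954 + 2*208/819) + 296038 = (-205/83954 + 2*208*(1/819)) + 296038 = (-205/83954 + 32/63) + 296038 = 2673613/5289102 + 296038 = 1565777851489/5289102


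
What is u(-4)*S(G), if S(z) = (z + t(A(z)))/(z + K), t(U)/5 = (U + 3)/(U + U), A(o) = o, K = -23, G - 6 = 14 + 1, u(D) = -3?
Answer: 501/14 ≈ 35.786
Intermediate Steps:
G = 21 (G = 6 + (14 + 1) = 6 + 15 = 21)
t(U) = 5*(3 + U)/(2*U) (t(U) = 5*((U + 3)/(U + U)) = 5*((3 + U)/((2*U))) = 5*((3 + U)*(1/(2*U))) = 5*((3 + U)/(2*U)) = 5*(3 + U)/(2*U))
S(z) = (z + 5*(3 + z)/(2*z))/(-23 + z) (S(z) = (z + 5*(3 + z)/(2*z))/(z - 23) = (z + 5*(3 + z)/(2*z))/(-23 + z))
u(-4)*S(G) = -3*(15 + 2*21**2 + 5*21)/(2*21*(-23 + 21)) = -3*(15 + 2*441 + 105)/(2*21*(-2)) = -3*(-1)*(15 + 882 + 105)/(2*21*2) = -3*(-1)*1002/(2*21*2) = -3*(-167/14) = 501/14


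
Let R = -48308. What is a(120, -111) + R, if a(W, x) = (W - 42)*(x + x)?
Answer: -65624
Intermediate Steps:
a(W, x) = 2*x*(-42 + W) (a(W, x) = (-42 + W)*(2*x) = 2*x*(-42 + W))
a(120, -111) + R = 2*(-111)*(-42 + 120) - 48308 = 2*(-111)*78 - 48308 = -17316 - 48308 = -65624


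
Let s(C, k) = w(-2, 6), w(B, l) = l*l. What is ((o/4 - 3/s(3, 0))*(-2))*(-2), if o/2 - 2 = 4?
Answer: 35/3 ≈ 11.667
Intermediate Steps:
o = 12 (o = 4 + 2*4 = 4 + 8 = 12)
w(B, l) = l²
s(C, k) = 36 (s(C, k) = 6² = 36)
((o/4 - 3/s(3, 0))*(-2))*(-2) = ((12/4 - 3/36)*(-2))*(-2) = ((12*(¼) - 3*1/36)*(-2))*(-2) = ((3 - 1/12)*(-2))*(-2) = ((35/12)*(-2))*(-2) = -35/6*(-2) = 35/3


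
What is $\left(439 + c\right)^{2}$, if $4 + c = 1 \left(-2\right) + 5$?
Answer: $191844$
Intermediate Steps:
$c = -1$ ($c = -4 + \left(1 \left(-2\right) + 5\right) = -4 + \left(-2 + 5\right) = -4 + 3 = -1$)
$\left(439 + c\right)^{2} = \left(439 - 1\right)^{2} = 438^{2} = 191844$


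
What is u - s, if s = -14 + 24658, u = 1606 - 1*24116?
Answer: -47154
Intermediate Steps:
u = -22510 (u = 1606 - 24116 = -22510)
s = 24644
u - s = -22510 - 1*24644 = -22510 - 24644 = -47154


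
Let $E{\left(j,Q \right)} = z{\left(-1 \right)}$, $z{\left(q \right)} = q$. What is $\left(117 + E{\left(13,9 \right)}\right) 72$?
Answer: $8352$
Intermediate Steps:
$E{\left(j,Q \right)} = -1$
$\left(117 + E{\left(13,9 \right)}\right) 72 = \left(117 - 1\right) 72 = 116 \cdot 72 = 8352$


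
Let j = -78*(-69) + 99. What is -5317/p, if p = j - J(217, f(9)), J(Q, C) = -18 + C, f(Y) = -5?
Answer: -5317/5504 ≈ -0.96602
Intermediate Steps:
j = 5481 (j = 5382 + 99 = 5481)
p = 5504 (p = 5481 - (-18 - 5) = 5481 - 1*(-23) = 5481 + 23 = 5504)
-5317/p = -5317/5504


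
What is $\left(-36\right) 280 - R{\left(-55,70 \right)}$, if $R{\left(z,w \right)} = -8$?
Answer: $-10072$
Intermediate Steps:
$\left(-36\right) 280 - R{\left(-55,70 \right)} = \left(-36\right) 280 - -8 = -10080 + 8 = -10072$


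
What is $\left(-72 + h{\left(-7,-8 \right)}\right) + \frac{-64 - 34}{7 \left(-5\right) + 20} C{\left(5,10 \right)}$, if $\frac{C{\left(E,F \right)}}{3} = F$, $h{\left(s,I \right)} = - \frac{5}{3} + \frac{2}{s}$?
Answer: $\frac{2563}{21} \approx 122.05$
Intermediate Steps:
$h{\left(s,I \right)} = - \frac{5}{3} + \frac{2}{s}$ ($h{\left(s,I \right)} = \left(-5\right) \frac{1}{3} + \frac{2}{s} = - \frac{5}{3} + \frac{2}{s}$)
$C{\left(E,F \right)} = 3 F$
$\left(-72 + h{\left(-7,-8 \right)}\right) + \frac{-64 - 34}{7 \left(-5\right) + 20} C{\left(5,10 \right)} = \left(-72 - \left(\frac{5}{3} - \frac{2}{-7}\right)\right) + \frac{-64 - 34}{7 \left(-5\right) + 20} \cdot 3 \cdot 10 = \left(-72 + \left(- \frac{5}{3} + 2 \left(- \frac{1}{7}\right)\right)\right) + - \frac{98}{-35 + 20} \cdot 30 = \left(-72 - \frac{41}{21}\right) + - \frac{98}{-15} \cdot 30 = \left(-72 - \frac{41}{21}\right) + \left(-98\right) \left(- \frac{1}{15}\right) 30 = - \frac{1553}{21} + \frac{98}{15} \cdot 30 = - \frac{1553}{21} + 196 = \frac{2563}{21}$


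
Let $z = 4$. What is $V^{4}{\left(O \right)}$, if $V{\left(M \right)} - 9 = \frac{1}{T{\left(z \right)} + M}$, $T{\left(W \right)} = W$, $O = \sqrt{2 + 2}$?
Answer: $\frac{9150625}{1296} \approx 7060.7$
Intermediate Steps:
$O = 2$ ($O = \sqrt{4} = 2$)
$V{\left(M \right)} = 9 + \frac{1}{4 + M}$
$V^{4}{\left(O \right)} = \left(\frac{37 + 9 \cdot 2}{4 + 2}\right)^{4} = \left(\frac{37 + 18}{6}\right)^{4} = \left(\frac{1}{6} \cdot 55\right)^{4} = \left(\frac{55}{6}\right)^{4} = \frac{9150625}{1296}$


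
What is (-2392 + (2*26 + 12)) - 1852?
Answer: -4180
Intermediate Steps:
(-2392 + (2*26 + 12)) - 1852 = (-2392 + (52 + 12)) - 1852 = (-2392 + 64) - 1852 = -2328 - 1852 = -4180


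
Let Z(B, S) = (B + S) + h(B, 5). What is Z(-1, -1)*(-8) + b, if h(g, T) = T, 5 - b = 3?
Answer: -22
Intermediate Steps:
b = 2 (b = 5 - 1*3 = 5 - 3 = 2)
Z(B, S) = 5 + B + S (Z(B, S) = (B + S) + 5 = 5 + B + S)
Z(-1, -1)*(-8) + b = (5 - 1 - 1)*(-8) + 2 = 3*(-8) + 2 = -24 + 2 = -22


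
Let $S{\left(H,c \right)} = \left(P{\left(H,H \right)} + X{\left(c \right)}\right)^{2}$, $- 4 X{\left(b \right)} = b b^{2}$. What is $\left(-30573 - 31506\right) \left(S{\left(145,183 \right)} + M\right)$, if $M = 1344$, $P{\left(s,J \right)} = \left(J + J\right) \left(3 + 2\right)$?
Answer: $- \frac{2327173855924922367}{16} \approx -1.4545 \cdot 10^{17}$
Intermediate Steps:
$P{\left(s,J \right)} = 10 J$ ($P{\left(s,J \right)} = 2 J 5 = 10 J$)
$X{\left(b \right)} = - \frac{b^{3}}{4}$ ($X{\left(b \right)} = - \frac{b b^{2}}{4} = - \frac{b^{3}}{4}$)
$S{\left(H,c \right)} = \left(10 H - \frac{c^{3}}{4}\right)^{2}$
$\left(-30573 - 31506\right) \left(S{\left(145,183 \right)} + M\right) = \left(-30573 - 31506\right) \left(\frac{\left(- 183^{3} + 40 \cdot 145\right)^{2}}{16} + 1344\right) = - 62079 \left(\frac{\left(\left(-1\right) 6128487 + 5800\right)^{2}}{16} + 1344\right) = - 62079 \left(\frac{\left(-6128487 + 5800\right)^{2}}{16} + 1344\right) = - 62079 \left(\frac{\left(-6122687\right)^{2}}{16} + 1344\right) = - 62079 \left(\frac{1}{16} \cdot 37487296099969 + 1344\right) = - 62079 \left(\frac{37487296099969}{16} + 1344\right) = \left(-62079\right) \frac{37487296121473}{16} = - \frac{2327173855924922367}{16}$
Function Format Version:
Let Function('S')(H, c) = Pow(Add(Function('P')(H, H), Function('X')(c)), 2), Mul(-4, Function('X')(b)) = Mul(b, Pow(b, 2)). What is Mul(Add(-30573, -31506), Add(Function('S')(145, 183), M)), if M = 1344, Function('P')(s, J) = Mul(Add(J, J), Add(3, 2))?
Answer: Rational(-2327173855924922367, 16) ≈ -1.4545e+17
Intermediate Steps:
Function('P')(s, J) = Mul(10, J) (Function('P')(s, J) = Mul(Mul(2, J), 5) = Mul(10, J))
Function('X')(b) = Mul(Rational(-1, 4), Pow(b, 3)) (Function('X')(b) = Mul(Rational(-1, 4), Mul(b, Pow(b, 2))) = Mul(Rational(-1, 4), Pow(b, 3)))
Function('S')(H, c) = Pow(Add(Mul(10, H), Mul(Rational(-1, 4), Pow(c, 3))), 2)
Mul(Add(-30573, -31506), Add(Function('S')(145, 183), M)) = Mul(Add(-30573, -31506), Add(Mul(Rational(1, 16), Pow(Add(Mul(-1, Pow(183, 3)), Mul(40, 145)), 2)), 1344)) = Mul(-62079, Add(Mul(Rational(1, 16), Pow(Add(Mul(-1, 6128487), 5800), 2)), 1344)) = Mul(-62079, Add(Mul(Rational(1, 16), Pow(Add(-6128487, 5800), 2)), 1344)) = Mul(-62079, Add(Mul(Rational(1, 16), Pow(-6122687, 2)), 1344)) = Mul(-62079, Add(Mul(Rational(1, 16), 37487296099969), 1344)) = Mul(-62079, Add(Rational(37487296099969, 16), 1344)) = Mul(-62079, Rational(37487296121473, 16)) = Rational(-2327173855924922367, 16)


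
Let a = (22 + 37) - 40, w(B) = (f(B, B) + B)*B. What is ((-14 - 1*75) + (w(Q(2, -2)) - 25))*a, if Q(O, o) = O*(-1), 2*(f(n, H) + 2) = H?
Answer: -1976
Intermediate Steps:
f(n, H) = -2 + H/2
Q(O, o) = -O
w(B) = B*(-2 + 3*B/2) (w(B) = ((-2 + B/2) + B)*B = (-2 + 3*B/2)*B = B*(-2 + 3*B/2))
a = 19 (a = 59 - 40 = 19)
((-14 - 1*75) + (w(Q(2, -2)) - 25))*a = ((-14 - 1*75) + ((-1*2)*(-4 + 3*(-1*2))/2 - 25))*19 = ((-14 - 75) + ((½)*(-2)*(-4 + 3*(-2)) - 25))*19 = (-89 + ((½)*(-2)*(-4 - 6) - 25))*19 = (-89 + ((½)*(-2)*(-10) - 25))*19 = (-89 + (10 - 25))*19 = (-89 - 15)*19 = -104*19 = -1976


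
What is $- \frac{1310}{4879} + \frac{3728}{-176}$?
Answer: $- \frac{1151217}{53669} \approx -21.45$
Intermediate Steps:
$- \frac{1310}{4879} + \frac{3728}{-176} = \left(-1310\right) \frac{1}{4879} + 3728 \left(- \frac{1}{176}\right) = - \frac{1310}{4879} - \frac{233}{11} = - \frac{1151217}{53669}$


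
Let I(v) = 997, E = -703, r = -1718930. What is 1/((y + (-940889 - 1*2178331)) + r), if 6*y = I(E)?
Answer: -6/29027903 ≈ -2.0670e-7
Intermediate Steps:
y = 997/6 (y = (1/6)*997 = 997/6 ≈ 166.17)
1/((y + (-940889 - 1*2178331)) + r) = 1/((997/6 + (-940889 - 1*2178331)) - 1718930) = 1/((997/6 + (-940889 - 2178331)) - 1718930) = 1/((997/6 - 3119220) - 1718930) = 1/(-18714323/6 - 1718930) = 1/(-29027903/6) = -6/29027903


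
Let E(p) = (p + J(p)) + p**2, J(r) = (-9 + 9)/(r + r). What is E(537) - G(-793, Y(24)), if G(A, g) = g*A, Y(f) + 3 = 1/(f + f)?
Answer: 13754089/48 ≈ 2.8654e+5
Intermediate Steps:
J(r) = 0 (J(r) = 0/((2*r)) = 0*(1/(2*r)) = 0)
Y(f) = -3 + 1/(2*f) (Y(f) = -3 + 1/(f + f) = -3 + 1/(2*f))
G(A, g) = A*g
E(p) = p + p**2 (E(p) = (p + 0) + p**2 = p + p**2)
E(537) - G(-793, Y(24)) = 537*(1 + 537) - (-793)*(-3 + (1/2)/24) = 537*538 - (-793)*(-3 + (1/2)*(1/24)) = 288906 - (-793)*(-3 + 1/48) = 288906 - (-793)*(-143)/48 = 288906 - 1*113399/48 = 288906 - 113399/48 = 13754089/48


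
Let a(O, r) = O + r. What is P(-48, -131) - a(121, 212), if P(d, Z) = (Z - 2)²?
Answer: 17356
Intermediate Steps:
P(d, Z) = (-2 + Z)²
P(-48, -131) - a(121, 212) = (-2 - 131)² - (121 + 212) = (-133)² - 1*333 = 17689 - 333 = 17356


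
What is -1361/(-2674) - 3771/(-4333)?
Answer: 2282981/1655206 ≈ 1.3793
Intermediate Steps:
-1361/(-2674) - 3771/(-4333) = -1361*(-1/2674) - 3771*(-1/4333) = 1361/2674 + 3771/4333 = 2282981/1655206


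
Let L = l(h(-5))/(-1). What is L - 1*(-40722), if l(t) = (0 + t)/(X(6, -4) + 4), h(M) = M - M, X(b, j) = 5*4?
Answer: 40722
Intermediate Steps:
X(b, j) = 20
h(M) = 0
l(t) = t/24 (l(t) = (0 + t)/(20 + 4) = t/24)
L = 0 (L = ((1/24)*0)/(-1) = 0*(-1) = 0)
L - 1*(-40722) = 0 - 1*(-40722) = 0 + 40722 = 40722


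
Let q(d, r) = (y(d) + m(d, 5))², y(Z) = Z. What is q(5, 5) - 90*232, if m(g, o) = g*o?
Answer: -19980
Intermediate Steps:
q(d, r) = 36*d² (q(d, r) = (d + d*5)² = (d + 5*d)² = (6*d)² = 36*d²)
q(5, 5) - 90*232 = 36*5² - 90*232 = 36*25 - 20880 = 900 - 20880 = -19980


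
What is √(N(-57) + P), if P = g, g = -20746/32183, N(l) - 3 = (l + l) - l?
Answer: 2*I*√14149481231/32183 ≈ 7.3922*I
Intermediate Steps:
N(l) = 3 + l (N(l) = 3 + ((l + l) - l) = 3 + (2*l - l) = 3 + l)
g = -20746/32183 (g = -20746*1/32183 = -20746/32183 ≈ -0.64463)
P = -20746/32183 ≈ -0.64463
√(N(-57) + P) = √((3 - 57) - 20746/32183) = √(-54 - 20746/32183) = √(-1758628/32183) = 2*I*√14149481231/32183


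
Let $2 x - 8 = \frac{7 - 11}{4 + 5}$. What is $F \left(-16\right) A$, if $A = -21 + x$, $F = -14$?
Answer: $- \frac{34720}{9} \approx -3857.8$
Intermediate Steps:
$x = \frac{34}{9}$ ($x = 4 + \frac{\left(7 - 11\right) \frac{1}{4 + 5}}{2} = 4 + \frac{\left(-4\right) \frac{1}{9}}{2} = 4 + \frac{1}{2} \left(- \frac{4}{9}\right) = 4 - \frac{2}{9} = \frac{34}{9} \approx 3.7778$)
$A = - \frac{155}{9}$ ($A = -21 + \frac{34}{9} = - \frac{155}{9} \approx -17.222$)
$F \left(-16\right) A = \left(-14\right) \left(-16\right) \left(- \frac{155}{9}\right) = 224 \left(- \frac{155}{9}\right) = - \frac{34720}{9}$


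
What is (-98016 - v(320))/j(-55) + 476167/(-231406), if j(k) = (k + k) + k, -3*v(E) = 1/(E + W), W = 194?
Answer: 792129703264/1338105195 ≈ 591.98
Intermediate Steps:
v(E) = -1/(3*(194 + E)) (v(E) = -1/(3*(E + 194)) = -1/(3*(194 + E)))
j(k) = 3*k (j(k) = 2*k + k = 3*k)
(-98016 - v(320))/j(-55) + 476167/(-231406) = (-98016 - (-1)/(582 + 3*320))/((3*(-55))) + 476167/(-231406) = (-98016 - (-1)/(582 + 960))/(-165) + 476167*(-1/231406) = (-98016 - (-1)/1542)*(-1/165) - 476167/231406 = (-98016 - 1*(-1/1542))*(-1/165) - 476167/231406 = (-98016 + 1/1542)*(-1/165) - 476167/231406 = -151140671/1542*(-1/165) - 476167/231406 = 13740061/23130 - 476167/231406 = 792129703264/1338105195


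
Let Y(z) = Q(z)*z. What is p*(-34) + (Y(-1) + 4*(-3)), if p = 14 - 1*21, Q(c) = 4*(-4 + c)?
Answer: 246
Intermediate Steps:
Q(c) = -16 + 4*c
p = -7 (p = 14 - 21 = -7)
Y(z) = z*(-16 + 4*z) (Y(z) = (-16 + 4*z)*z = z*(-16 + 4*z))
p*(-34) + (Y(-1) + 4*(-3)) = -7*(-34) + (4*(-1)*(-4 - 1) + 4*(-3)) = 238 + (4*(-1)*(-5) - 12) = 238 + (20 - 12) = 238 + 8 = 246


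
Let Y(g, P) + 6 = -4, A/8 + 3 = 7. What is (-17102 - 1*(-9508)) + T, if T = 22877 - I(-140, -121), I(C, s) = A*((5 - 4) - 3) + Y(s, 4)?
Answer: 15357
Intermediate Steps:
A = 32 (A = -24 + 8*7 = -24 + 56 = 32)
Y(g, P) = -10 (Y(g, P) = -6 - 4 = -10)
I(C, s) = -74 (I(C, s) = 32*((5 - 4) - 3) - 10 = 32*(1 - 3) - 10 = 32*(-2) - 10 = -64 - 10 = -74)
T = 22951 (T = 22877 - 1*(-74) = 22877 + 74 = 22951)
(-17102 - 1*(-9508)) + T = (-17102 - 1*(-9508)) + 22951 = (-17102 + 9508) + 22951 = -7594 + 22951 = 15357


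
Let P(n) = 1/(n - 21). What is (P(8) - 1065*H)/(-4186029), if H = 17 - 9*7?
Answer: -636869/54418377 ≈ -0.011703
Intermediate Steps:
H = -46 (H = 17 - 63 = -46)
P(n) = 1/(-21 + n)
(P(8) - 1065*H)/(-4186029) = (1/(-21 + 8) - 1065*(-46))/(-4186029) = (1/(-13) + 48990)*(-1/4186029) = (-1/13 + 48990)*(-1/4186029) = (636869/13)*(-1/4186029) = -636869/54418377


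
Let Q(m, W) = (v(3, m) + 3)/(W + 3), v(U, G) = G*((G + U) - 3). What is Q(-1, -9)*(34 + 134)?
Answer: -112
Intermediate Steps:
v(U, G) = G*(-3 + G + U)
Q(m, W) = (3 + m²)/(3 + W) (Q(m, W) = (m*(-3 + m + 3) + 3)/(W + 3) = (m*m + 3)/(3 + W) = (m² + 3)/(3 + W) = (3 + m²)/(3 + W))
Q(-1, -9)*(34 + 134) = ((3 + (-1)²)/(3 - 9))*(34 + 134) = ((3 + 1)/(-6))*168 = -⅙*4*168 = -⅔*168 = -112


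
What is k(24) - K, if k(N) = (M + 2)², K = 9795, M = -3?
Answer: -9794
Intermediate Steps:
k(N) = 1 (k(N) = (-3 + 2)² = (-1)² = 1)
k(24) - K = 1 - 1*9795 = 1 - 9795 = -9794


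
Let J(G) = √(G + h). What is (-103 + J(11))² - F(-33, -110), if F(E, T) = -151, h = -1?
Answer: 10770 - 206*√10 ≈ 10119.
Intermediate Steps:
J(G) = √(-1 + G) (J(G) = √(G - 1) = √(-1 + G))
(-103 + J(11))² - F(-33, -110) = (-103 + √(-1 + 11))² - 1*(-151) = (-103 + √10)² + 151 = 151 + (-103 + √10)²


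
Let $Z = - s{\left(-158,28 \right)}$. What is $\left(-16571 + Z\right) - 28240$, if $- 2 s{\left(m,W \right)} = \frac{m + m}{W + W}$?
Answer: $- \frac{1254787}{28} \approx -44814.0$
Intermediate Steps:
$s{\left(m,W \right)} = - \frac{m}{2 W}$ ($s{\left(m,W \right)} = - \frac{\left(m + m\right) \frac{1}{W + W}}{2} = - \frac{2 m \frac{1}{2 W}}{2} = - \frac{m \frac{1}{W}}{2} = - \frac{m}{2 W}$)
$Z = - \frac{79}{28}$ ($Z = - \frac{\left(-1\right) \left(-158\right)}{2 \cdot 28} = \left(-1\right) \frac{79}{28} = - \frac{79}{28} \approx -2.8214$)
$\left(-16571 + Z\right) - 28240 = \left(-16571 - \frac{79}{28}\right) - 28240 = - \frac{464067}{28} - 28240 = - \frac{1254787}{28}$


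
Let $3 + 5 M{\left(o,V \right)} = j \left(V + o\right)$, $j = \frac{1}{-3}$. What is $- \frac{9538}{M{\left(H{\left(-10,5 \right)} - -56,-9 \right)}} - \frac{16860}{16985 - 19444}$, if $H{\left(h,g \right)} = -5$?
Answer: $\frac{117556330}{41803} \approx 2812.1$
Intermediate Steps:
$j = - \frac{1}{3} \approx -0.33333$
$M{\left(o,V \right)} = - \frac{3}{5} - \frac{V}{15} - \frac{o}{15}$ ($M{\left(o,V \right)} = - \frac{3}{5} + \frac{\left(- \frac{1}{3}\right) \left(V + o\right)}{5} = - \frac{3}{5} + \frac{- \frac{V}{3} - \frac{o}{3}}{5} = - \frac{3}{5} - \left(\frac{V}{15} + \frac{o}{15}\right) = - \frac{3}{5} - \frac{V}{15} - \frac{o}{15}$)
$- \frac{9538}{M{\left(H{\left(-10,5 \right)} - -56,-9 \right)}} - \frac{16860}{16985 - 19444} = - \frac{9538}{- \frac{3}{5} - - \frac{3}{5} - \frac{-5 - -56}{15}} - \frac{16860}{16985 - 19444} = - \frac{9538}{- \frac{3}{5} + \frac{3}{5} - \frac{-5 + 56}{15}} - \frac{16860}{16985 - 19444} = - \frac{9538}{- \frac{3}{5} + \frac{3}{5} - \frac{17}{5}} - \frac{16860}{-2459} = - \frac{9538}{- \frac{3}{5} + \frac{3}{5} - \frac{17}{5}} - - \frac{16860}{2459} = - \frac{9538}{- \frac{17}{5}} + \frac{16860}{2459} = \left(-9538\right) \left(- \frac{5}{17}\right) + \frac{16860}{2459} = \frac{47690}{17} + \frac{16860}{2459} = \frac{117556330}{41803}$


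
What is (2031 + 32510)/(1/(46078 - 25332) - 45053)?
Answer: -716587586/934669537 ≈ -0.76667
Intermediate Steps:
(2031 + 32510)/(1/(46078 - 25332) - 45053) = 34541/(1/20746 - 45053) = 34541/(-934669537/20746) = 34541*(-20746/934669537) = -716587586/934669537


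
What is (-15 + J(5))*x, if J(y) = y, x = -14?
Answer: 140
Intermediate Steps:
(-15 + J(5))*x = (-15 + 5)*(-14) = -10*(-14) = 140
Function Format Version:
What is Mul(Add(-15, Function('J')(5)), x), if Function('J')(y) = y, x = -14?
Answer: 140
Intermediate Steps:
Mul(Add(-15, Function('J')(5)), x) = Mul(Add(-15, 5), -14) = Mul(-10, -14) = 140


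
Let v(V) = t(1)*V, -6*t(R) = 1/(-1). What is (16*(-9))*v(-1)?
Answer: 24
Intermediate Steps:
t(R) = ⅙ (t(R) = -⅙/(-1) = -⅙*(-1) = ⅙)
v(V) = V/6
(16*(-9))*v(-1) = (16*(-9))*((⅙)*(-1)) = -144*(-⅙) = 24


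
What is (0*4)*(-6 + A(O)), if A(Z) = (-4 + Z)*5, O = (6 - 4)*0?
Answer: 0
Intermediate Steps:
O = 0 (O = 2*0 = 0)
A(Z) = -20 + 5*Z
(0*4)*(-6 + A(O)) = (0*4)*(-6 + (-20 + 5*0)) = 0*(-6 + (-20 + 0)) = 0*(-6 - 20) = 0*(-26) = 0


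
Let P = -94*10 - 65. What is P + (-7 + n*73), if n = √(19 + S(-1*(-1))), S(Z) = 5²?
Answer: -1012 + 146*√11 ≈ -527.77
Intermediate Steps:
S(Z) = 25
P = -1005 (P = -940 - 65 = -1005)
n = 2*√11 (n = √(19 + 25) = √44 = 2*√11 ≈ 6.6332)
P + (-7 + n*73) = -1005 + (-7 + (2*√11)*73) = -1005 + (-7 + 146*√11) = -1012 + 146*√11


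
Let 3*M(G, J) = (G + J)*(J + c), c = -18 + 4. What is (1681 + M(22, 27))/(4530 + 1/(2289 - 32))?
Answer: 12819760/30672633 ≈ 0.41795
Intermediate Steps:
c = -14
M(G, J) = (-14 + J)*(G + J)/3 (M(G, J) = ((G + J)*(J - 14))/3 = ((G + J)*(-14 + J))/3 = ((-14 + J)*(G + J))/3 = (-14 + J)*(G + J)/3)
(1681 + M(22, 27))/(4530 + 1/(2289 - 32)) = (1681 + (-14/3*22 - 14/3*27 + (⅓)*27² + (⅓)*22*27))/(4530 + 1/(2289 - 32)) = (1681 + (-308/3 - 126 + (⅓)*729 + 198))/(4530 + 1/2257) = (1681 + (-308/3 - 126 + 243 + 198))/(4530 + 1/2257) = (1681 + 637/3)/(10224211/2257) = (5680/3)*(2257/10224211) = 12819760/30672633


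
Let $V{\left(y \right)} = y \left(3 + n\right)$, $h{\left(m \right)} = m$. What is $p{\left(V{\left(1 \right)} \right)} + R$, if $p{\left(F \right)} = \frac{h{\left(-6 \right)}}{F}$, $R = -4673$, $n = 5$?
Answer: $- \frac{18695}{4} \approx -4673.8$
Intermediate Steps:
$V{\left(y \right)} = 8 y$ ($V{\left(y \right)} = y \left(3 + 5\right) = y 8 = 8 y$)
$p{\left(F \right)} = - \frac{6}{F}$
$p{\left(V{\left(1 \right)} \right)} + R = - \frac{6}{8 \cdot 1} - 4673 = - \frac{6}{8} - 4673 = \left(-6\right) \frac{1}{8} - 4673 = - \frac{3}{4} - 4673 = - \frac{18695}{4}$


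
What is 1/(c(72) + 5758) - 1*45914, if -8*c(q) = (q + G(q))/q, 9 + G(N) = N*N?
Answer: -16893092042/367929 ≈ -45914.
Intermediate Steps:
G(N) = -9 + N² (G(N) = -9 + N*N = -9 + N²)
c(q) = -(-9 + q + q²)/(8*q) (c(q) = -(q + (-9 + q²))/(8*q) = -(-9 + q + q²)/(8*q))
1/(c(72) + 5758) - 1*45914 = 1/((⅛)*(9 - 1*72 - 1*72²)/72 + 5758) - 1*45914 = 1/((⅛)*(1/72)*(9 - 72 - 1*5184) + 5758) - 45914 = 1/((⅛)*(1/72)*(9 - 72 - 5184) + 5758) - 45914 = 1/((⅛)*(1/72)*(-5247) + 5758) - 45914 = 1/(-583/64 + 5758) - 45914 = 1/(367929/64) - 45914 = 64/367929 - 45914 = -16893092042/367929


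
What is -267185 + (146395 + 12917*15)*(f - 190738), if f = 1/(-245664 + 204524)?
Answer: -266915488532905/4114 ≈ -6.4880e+10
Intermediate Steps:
f = -1/41140 (f = 1/(-41140) = -1/41140 ≈ -2.4307e-5)
-267185 + (146395 + 12917*15)*(f - 190738) = -267185 + (146395 + 12917*15)*(-1/41140 - 190738) = -267185 + (146395 + 193755)*(-7846961321/41140) = -267185 + 340150*(-7846961321/41140) = -267185 - 266914389333815/4114 = -266915488532905/4114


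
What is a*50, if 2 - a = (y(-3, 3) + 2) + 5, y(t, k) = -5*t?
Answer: -1000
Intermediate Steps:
a = -20 (a = 2 - ((-5*(-3) + 2) + 5) = 2 - ((15 + 2) + 5) = 2 - (17 + 5) = 2 - 1*22 = 2 - 22 = -20)
a*50 = -20*50 = -1000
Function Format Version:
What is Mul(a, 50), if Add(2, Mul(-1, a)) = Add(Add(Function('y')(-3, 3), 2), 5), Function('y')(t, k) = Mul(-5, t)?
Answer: -1000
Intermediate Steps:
a = -20 (a = Add(2, Mul(-1, Add(Add(Mul(-5, -3), 2), 5))) = Add(2, Mul(-1, Add(Add(15, 2), 5))) = Add(2, Mul(-1, Add(17, 5))) = Add(2, Mul(-1, 22)) = Add(2, -22) = -20)
Mul(a, 50) = Mul(-20, 50) = -1000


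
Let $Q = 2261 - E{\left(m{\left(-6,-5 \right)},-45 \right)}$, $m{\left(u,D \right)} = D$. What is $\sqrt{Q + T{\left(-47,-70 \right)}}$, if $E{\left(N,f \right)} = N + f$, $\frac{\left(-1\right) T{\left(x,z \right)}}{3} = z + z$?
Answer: $\sqrt{2731} \approx 52.259$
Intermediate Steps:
$T{\left(x,z \right)} = - 6 z$ ($T{\left(x,z \right)} = - 3 \left(z + z\right) = - 3 \cdot 2 z = - 6 z$)
$Q = 2311$ ($Q = 2261 - \left(-5 - 45\right) = 2261 - -50 = 2261 + 50 = 2311$)
$\sqrt{Q + T{\left(-47,-70 \right)}} = \sqrt{2311 - -420} = \sqrt{2311 + 420} = \sqrt{2731}$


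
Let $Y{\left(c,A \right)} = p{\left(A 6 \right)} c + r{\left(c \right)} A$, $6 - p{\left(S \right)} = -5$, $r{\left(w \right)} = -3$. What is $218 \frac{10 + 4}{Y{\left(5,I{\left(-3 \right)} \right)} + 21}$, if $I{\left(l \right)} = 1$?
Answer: $\frac{3052}{73} \approx 41.808$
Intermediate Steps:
$p{\left(S \right)} = 11$ ($p{\left(S \right)} = 6 - -5 = 6 + 5 = 11$)
$Y{\left(c,A \right)} = - 3 A + 11 c$ ($Y{\left(c,A \right)} = 11 c - 3 A = - 3 A + 11 c$)
$218 \frac{10 + 4}{Y{\left(5,I{\left(-3 \right)} \right)} + 21} = 218 \frac{10 + 4}{\left(\left(-3\right) 1 + 11 \cdot 5\right) + 21} = 218 \frac{14}{\left(-3 + 55\right) + 21} = 218 \frac{14}{52 + 21} = 218 \cdot \frac{14}{73} = \frac{3052}{73}$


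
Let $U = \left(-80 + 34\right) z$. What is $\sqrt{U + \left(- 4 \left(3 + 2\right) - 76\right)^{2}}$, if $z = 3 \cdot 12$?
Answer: $6 \sqrt{210} \approx 86.948$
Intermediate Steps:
$z = 36$
$U = -1656$ ($U = \left(-80 + 34\right) 36 = \left(-46\right) 36 = -1656$)
$\sqrt{U + \left(- 4 \left(3 + 2\right) - 76\right)^{2}} = \sqrt{-1656 + \left(- 4 \left(3 + 2\right) - 76\right)^{2}} = \sqrt{-1656 + \left(\left(-4\right) 5 - 76\right)^{2}} = \sqrt{-1656 + \left(-20 - 76\right)^{2}} = \sqrt{-1656 + \left(-96\right)^{2}} = \sqrt{-1656 + 9216} = \sqrt{7560} = 6 \sqrt{210}$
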